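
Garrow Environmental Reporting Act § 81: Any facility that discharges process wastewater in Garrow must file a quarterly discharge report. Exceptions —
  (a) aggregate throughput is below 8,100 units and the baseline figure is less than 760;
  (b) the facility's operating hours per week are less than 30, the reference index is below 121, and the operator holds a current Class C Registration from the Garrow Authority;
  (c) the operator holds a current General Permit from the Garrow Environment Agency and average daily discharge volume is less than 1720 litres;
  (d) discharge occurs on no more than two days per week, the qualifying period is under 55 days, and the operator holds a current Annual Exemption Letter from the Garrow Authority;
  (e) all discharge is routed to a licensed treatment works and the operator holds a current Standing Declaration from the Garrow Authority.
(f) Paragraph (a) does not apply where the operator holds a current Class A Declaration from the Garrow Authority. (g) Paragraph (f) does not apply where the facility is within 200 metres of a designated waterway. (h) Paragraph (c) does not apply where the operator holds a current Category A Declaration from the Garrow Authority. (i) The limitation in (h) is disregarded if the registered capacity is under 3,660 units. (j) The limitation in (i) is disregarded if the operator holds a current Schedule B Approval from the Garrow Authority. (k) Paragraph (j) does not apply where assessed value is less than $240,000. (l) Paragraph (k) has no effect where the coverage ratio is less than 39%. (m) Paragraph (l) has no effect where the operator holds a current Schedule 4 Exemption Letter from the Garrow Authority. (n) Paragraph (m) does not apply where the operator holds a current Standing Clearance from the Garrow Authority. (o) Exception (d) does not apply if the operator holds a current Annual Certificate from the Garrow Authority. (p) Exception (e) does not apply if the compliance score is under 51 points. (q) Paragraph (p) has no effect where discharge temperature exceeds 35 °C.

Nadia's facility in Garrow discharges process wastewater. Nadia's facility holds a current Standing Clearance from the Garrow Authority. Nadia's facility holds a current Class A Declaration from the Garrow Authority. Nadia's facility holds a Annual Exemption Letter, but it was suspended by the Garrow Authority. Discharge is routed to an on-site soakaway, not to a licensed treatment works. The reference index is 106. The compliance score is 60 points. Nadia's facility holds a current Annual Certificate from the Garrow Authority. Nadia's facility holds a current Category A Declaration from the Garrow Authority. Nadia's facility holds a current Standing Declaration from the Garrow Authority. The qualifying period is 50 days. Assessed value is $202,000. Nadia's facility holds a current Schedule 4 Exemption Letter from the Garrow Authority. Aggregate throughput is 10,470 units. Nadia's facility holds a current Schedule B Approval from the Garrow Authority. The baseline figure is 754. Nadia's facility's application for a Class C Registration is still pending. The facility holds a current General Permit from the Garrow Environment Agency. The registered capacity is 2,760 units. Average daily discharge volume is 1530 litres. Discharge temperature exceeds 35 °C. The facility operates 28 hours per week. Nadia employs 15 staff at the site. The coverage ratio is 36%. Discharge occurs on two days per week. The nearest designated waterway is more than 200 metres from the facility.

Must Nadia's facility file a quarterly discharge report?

Exception (a) requires that aggregate throughput is below 8,100 units; but aggregate throughput is 10,470 units, not below 8,100 units, so (a) is unavailable.
Exception (b) does not apply: the Class C Registration is not current.
Exception (c): a current General Permit is held; average daily discharge volume is 1530 litres, less than the 1720 litres limit — every condition holds. Turning to paragraphs (h)–(n): (h) is triggered — a current Category A Declaration is held. (i) would limit (h) — the registered capacity is 2,760 units, under the 3,660 units limit — but (j) sets (i) aside: (j) operates — a current Schedule B Approval is held. (k) is engaged (assessed value is $202,000, less than the $240,000 limit), but is itself disapplied by (l): (l) operates against (k): the coverage ratio is 36%, less than the 39% limit. (m) applies (a current Schedule 4 Exemption Letter is held), but is itself disapplied by (n): (n) operates against (m): a current Standing Clearance is held. So (c) is unavailable.
Exception (d) fails — the Annual Exemption Letter is not current.
Exception (e) does not apply: discharge is not routed to a licensed treatment works.
No exception applies. The general rule governs.

Yes — Nadia's facility must file a quarterly discharge report.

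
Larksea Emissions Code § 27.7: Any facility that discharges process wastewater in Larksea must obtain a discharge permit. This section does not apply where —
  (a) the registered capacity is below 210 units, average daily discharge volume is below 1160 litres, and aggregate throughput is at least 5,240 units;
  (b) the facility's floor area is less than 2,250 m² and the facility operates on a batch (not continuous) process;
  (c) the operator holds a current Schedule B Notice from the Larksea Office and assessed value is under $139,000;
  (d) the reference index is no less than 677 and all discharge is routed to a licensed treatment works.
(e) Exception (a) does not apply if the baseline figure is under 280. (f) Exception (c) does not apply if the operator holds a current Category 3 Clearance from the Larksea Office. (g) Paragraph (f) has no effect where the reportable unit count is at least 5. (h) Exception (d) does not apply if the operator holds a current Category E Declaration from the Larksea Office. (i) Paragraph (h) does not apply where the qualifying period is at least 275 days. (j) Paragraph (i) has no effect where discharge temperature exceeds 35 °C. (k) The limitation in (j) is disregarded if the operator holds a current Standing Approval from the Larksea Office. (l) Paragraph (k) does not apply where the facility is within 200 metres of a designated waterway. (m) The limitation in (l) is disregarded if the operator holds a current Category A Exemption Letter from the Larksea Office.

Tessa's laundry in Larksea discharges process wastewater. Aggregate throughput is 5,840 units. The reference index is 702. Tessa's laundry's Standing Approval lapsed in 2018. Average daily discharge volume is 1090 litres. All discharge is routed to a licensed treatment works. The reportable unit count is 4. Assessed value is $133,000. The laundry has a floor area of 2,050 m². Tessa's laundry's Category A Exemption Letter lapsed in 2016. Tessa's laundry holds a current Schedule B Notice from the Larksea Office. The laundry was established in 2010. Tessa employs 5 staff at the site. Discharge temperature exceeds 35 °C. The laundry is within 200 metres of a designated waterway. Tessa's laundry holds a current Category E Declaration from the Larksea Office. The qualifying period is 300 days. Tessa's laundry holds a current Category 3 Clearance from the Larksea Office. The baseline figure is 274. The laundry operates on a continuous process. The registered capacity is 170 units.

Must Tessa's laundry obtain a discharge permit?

Exception (a) is satisfied on its face — the registered capacity is 170 units, below the 210 units limit; average daily discharge volume is 1090 litres, below the 1160 litres limit; aggregate throughput is 5,840 units, meeting the 5,240 units threshold. Turning to paragraph (e): (e) operates — the baseline figure is 274, under the 280 limit. So (a) is unavailable.
Exception (b) requires that the facility operates on a batch (not continuous) process; but the facility operates on a continuous process, so (b) is unavailable.
Exception (c): a current Schedule B Notice is held; assessed value is $133,000, under the $139,000 limit — every condition holds. Turning to paragraphs (f)–(g): (f) operates against (c): a current Category 3 Clearance is held. (g), which would lift (f), is not engaged — the reportable unit count is 4, short of 5. Exception (c) does not apply.
Exception (d): the reference index is 702, meeting the 677 threshold; discharge is routed to a licensed treatment works — every condition holds. Turning to paragraphs (h)–(m): (h) operates against (d): a current Category E Declaration is held. (i) operates (the qualifying period is 300 days, meeting the 275 days threshold), but is set aside by (j): (j) operates against (i): discharge temperature exceeds 35 °C. (k), which would lift (j), is not triggered — the Standing Approval is not current. (d) is therefore removed.
Every exception is unavailable, so the rule governs.

Yes — Tessa's laundry must obtain a discharge permit.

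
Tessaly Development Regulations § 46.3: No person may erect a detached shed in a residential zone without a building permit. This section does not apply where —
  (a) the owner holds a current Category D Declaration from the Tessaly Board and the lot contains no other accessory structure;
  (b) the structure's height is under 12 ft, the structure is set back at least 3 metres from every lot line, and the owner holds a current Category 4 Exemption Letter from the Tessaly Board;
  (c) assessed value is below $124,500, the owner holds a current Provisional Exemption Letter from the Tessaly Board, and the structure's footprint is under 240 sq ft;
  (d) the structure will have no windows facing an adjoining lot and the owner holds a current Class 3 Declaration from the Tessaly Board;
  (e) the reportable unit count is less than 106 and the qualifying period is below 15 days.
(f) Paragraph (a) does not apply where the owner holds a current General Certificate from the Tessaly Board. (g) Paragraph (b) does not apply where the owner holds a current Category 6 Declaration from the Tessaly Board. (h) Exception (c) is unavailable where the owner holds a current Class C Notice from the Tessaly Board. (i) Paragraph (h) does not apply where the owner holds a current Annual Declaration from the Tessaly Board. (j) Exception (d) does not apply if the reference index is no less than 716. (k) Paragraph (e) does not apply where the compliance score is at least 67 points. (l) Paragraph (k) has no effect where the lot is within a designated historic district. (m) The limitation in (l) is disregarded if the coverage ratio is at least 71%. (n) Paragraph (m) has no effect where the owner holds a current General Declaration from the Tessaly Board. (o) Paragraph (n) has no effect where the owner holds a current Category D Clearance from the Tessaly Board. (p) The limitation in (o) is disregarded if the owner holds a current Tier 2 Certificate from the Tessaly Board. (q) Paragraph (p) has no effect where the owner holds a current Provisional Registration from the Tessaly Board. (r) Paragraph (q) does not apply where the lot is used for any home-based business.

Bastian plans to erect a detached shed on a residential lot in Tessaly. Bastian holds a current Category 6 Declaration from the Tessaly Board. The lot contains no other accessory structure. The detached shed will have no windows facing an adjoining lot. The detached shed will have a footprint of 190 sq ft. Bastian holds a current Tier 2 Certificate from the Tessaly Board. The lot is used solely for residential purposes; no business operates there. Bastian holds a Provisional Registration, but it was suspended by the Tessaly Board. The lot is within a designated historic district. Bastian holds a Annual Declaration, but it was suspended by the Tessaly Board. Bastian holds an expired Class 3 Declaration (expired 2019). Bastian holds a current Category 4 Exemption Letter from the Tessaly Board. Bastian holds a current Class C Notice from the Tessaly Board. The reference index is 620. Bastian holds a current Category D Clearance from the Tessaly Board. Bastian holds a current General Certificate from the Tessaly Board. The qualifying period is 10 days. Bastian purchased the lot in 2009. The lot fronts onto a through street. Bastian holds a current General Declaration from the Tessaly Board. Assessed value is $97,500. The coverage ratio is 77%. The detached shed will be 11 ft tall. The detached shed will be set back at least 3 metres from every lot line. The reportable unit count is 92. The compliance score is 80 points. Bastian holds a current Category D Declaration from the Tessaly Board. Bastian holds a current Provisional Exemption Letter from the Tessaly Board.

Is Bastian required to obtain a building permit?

Exception (a): a current Category D Declaration is held; the lot has no other accessory structure — every condition holds. However, paragraph (f) must be considered: (f) is engaged — a current General Certificate is held. Exception (a) does not apply.
Exception (b) is satisfied on its face — the structure's height is 11 ft, under the 12 ft limit; the setback is at least 3 m on every side; a current Category 4 Exemption Letter is held. However, paragraph (g) must be considered: (g) operates — a current Category 6 Declaration is held. (b) is therefore removed.
All of (c)'s requirements are met (assessed value is $97,500, below the $124,500 limit; a current Provisional Exemption Letter is held; the structure's footprint is 190 sq ft, under the 240 sq ft limit). But applying paragraphs (h)–(i): (h) operates against (c): a current Class C Notice is held. (i), which would lift (h), is inapplicable — no current Annual Declaration is held. Exception (c) does not apply.
Exception (d) fails — no current Class 3 Declaration is held.
Exception (e): the reportable unit count is 92, less than the 106 limit; the qualifying period is 10 days, below the 15 days limit — every condition holds. Under paragraphs (k)–(r): (k) operates (the compliance score is 80 points, meeting the 67 points threshold), but is set aside by (l): (l) operates against (k): the lot is in a historic district. (m) would limit (l) — the coverage ratio is 77%, meeting the 71% threshold — but (n) sets (m) aside: (n) operates — a current General Declaration is held. (o) applies (a current Category D Clearance is held), but is set aside by (p): (p) operates against (o): a current Tier 2 Certificate is held. (q) is not triggered (the Provisional Registration is not current), so (p) stands. So (e) applies.

No — exception (e) applies; Bastian does not need a building permit.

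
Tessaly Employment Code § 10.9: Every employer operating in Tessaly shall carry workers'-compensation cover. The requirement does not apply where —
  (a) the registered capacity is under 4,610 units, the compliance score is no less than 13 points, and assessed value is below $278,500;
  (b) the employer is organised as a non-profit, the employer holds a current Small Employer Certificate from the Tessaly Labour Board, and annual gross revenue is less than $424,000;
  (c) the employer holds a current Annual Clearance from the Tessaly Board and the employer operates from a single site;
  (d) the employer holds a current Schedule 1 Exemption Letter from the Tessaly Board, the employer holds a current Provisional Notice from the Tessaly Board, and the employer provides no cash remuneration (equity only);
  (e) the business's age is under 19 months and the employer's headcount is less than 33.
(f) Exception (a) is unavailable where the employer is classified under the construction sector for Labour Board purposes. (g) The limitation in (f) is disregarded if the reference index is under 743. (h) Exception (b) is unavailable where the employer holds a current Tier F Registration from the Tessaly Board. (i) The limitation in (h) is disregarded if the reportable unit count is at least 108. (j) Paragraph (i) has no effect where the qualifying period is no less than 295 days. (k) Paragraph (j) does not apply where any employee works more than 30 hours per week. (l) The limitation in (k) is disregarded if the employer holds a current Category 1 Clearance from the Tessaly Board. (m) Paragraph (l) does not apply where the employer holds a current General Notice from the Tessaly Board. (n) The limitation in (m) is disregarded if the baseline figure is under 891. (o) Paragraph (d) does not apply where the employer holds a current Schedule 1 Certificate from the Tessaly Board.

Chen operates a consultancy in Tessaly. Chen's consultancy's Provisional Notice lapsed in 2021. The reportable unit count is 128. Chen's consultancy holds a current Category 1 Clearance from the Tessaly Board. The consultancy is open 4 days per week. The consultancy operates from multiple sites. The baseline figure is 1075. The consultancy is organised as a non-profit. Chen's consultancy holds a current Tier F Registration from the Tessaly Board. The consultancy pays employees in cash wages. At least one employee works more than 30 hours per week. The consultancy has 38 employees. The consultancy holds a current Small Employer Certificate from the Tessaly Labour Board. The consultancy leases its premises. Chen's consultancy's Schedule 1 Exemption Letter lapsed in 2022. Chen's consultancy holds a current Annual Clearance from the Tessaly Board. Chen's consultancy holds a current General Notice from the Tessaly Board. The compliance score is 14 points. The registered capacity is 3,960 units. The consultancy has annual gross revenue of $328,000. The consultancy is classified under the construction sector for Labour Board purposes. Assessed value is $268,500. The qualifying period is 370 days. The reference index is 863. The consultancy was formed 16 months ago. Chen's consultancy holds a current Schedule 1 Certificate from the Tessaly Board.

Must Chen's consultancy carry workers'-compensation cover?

No — exception (b) applies; Chen's consultancy is not required to carry workers'-compensation cover.

All of (a)'s requirements are met (the registered capacity is 3,960 units, under the 4,610 units limit; the compliance score is 14 points, meeting the 13 points threshold; assessed value is $268,500, below the $278,500 limit). Turning to paragraphs (f)–(g): (f) operates against (a): the consultancy is classified under the construction sector. (g) is inapplicable (the reference index is 863, not under 743), so (f) stands. So (a) is unavailable.
All of (b)'s requirements are met (the employer is a non-profit; a current Small Employer Certificate is held; annual gross revenue is $328,000, less than the $424,000 limit). Applying paragraphs (h)–(n): (h) operates (a current Tier F Registration is held), but is overridden by (i): (i) is triggered — the reportable unit count is 128, meeting the 108 threshold. (j) would limit (i) — the qualifying period is 370 days, meeting the 295 days threshold — but (k) sets (j) aside: (k) operates against (j): at least one employee exceeds 30 hours/week. (l) is engaged (a current Category 1 Clearance is held), but yields to (m): (m) operates against (l): a current General Notice is held. (n), which would lift (m), is inapplicable — the baseline figure is 1,075, not under 891. (b) remains available.
Exception (c) fails — the employer operates from multiple sites.
Exception (d) does not apply: there is no Schedule 1 Exemption Letter in force.
Exception (e) does not apply: the employer's headcount is 38, not less than 33.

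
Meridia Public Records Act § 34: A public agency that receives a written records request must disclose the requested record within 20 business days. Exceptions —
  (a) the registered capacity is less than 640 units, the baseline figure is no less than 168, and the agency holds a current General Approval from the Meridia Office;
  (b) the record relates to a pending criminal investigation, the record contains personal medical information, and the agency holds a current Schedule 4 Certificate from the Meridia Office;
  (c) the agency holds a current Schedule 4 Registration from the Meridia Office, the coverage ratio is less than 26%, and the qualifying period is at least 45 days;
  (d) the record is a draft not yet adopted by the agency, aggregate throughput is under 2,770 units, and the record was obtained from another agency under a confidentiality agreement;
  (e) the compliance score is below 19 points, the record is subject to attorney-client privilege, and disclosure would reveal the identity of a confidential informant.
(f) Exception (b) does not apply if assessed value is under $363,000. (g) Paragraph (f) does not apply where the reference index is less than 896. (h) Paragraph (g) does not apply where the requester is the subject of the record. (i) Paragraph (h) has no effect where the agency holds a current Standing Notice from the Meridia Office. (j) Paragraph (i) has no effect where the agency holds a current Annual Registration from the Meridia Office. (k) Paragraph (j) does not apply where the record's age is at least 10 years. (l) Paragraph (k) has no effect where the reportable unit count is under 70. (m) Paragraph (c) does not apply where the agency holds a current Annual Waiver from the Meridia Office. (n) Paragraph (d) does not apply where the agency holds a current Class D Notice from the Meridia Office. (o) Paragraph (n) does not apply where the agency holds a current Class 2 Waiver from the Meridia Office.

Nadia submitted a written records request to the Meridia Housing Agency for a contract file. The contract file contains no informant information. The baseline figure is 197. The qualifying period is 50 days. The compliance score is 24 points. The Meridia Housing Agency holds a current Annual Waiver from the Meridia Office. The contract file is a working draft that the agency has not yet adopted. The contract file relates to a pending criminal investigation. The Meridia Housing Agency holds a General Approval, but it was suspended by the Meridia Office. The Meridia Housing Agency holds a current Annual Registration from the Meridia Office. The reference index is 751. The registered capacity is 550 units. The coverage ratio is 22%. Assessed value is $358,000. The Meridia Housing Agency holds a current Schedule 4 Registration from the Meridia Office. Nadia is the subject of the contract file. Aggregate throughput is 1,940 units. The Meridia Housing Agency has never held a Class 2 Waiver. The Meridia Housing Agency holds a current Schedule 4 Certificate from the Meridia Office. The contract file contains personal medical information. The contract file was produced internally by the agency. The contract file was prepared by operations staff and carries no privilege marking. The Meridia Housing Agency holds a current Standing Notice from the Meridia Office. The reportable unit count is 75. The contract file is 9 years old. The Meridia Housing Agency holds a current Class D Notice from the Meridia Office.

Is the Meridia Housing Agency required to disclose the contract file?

Exception (a) fails — there is no General Approval in force.
Exception (b): the contract file relates to a pending investigation; the contract file contains personal medical information; a current Schedule 4 Certificate is held — every condition holds. However, paragraphs (f)–(l) must be considered: (f) applies — assessed value is $358,000, under the $363,000 limit. (g) applies (the reference index is 751, less than the 896 limit), but yields to (h): (h) operates against (g): Nadia is the subject of the contract file. (i) would limit (h) — a current Standing Notice is held — but (j) sets (i) aside: (j) is triggered — a current Annual Registration is held. (k), which would lift (j), does not operate here — the record's age is 9 years, short of 10 years. Exception (b) does not apply.
All of (c)'s requirements are met (a current Schedule 4 Registration is held; the coverage ratio is 22%, less than the 26% limit; the qualifying period is 50 days, meeting the 45 days threshold). But applying paragraph (m): (m) is engaged — a current Annual Waiver is held. (c) is therefore removed.
Exception (d) requires that the record was obtained from another agency under a confidentiality agreement; but the contract file was produced internally, so (d) is unavailable.
Exception (e) does not apply: the compliance score is 24 points, not below 19 points.
No exception displaces § 34.

Yes — the Meridia Housing Agency must disclose the contract file.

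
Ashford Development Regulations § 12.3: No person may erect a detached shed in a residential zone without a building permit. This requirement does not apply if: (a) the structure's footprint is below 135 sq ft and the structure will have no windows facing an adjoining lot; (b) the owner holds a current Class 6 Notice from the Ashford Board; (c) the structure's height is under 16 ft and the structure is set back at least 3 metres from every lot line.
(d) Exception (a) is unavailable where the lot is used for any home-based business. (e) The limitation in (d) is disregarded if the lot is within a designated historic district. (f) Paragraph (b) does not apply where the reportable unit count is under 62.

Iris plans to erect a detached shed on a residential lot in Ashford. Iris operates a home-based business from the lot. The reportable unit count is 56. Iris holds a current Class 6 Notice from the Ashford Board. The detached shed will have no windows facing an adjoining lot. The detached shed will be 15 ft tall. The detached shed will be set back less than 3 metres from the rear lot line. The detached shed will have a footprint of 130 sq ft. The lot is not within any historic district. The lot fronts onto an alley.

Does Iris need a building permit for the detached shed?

Yes — Iris must obtain a building permit.

Exception (a): the structure's footprint is 130 sq ft, below the 135 sq ft limit; no windows face an adjoining lot — every condition holds. However, paragraphs (d)–(e) must be considered: (d) operates against (a): a home-based business operates on the lot. (e), which would lift (d), is inapplicable — the lot is not in a historic district. (a) is therefore removed.
Exception (b)'s conditions are all satisfied: a current Class 6 Notice is held. Turning to paragraph (f): (f) operates against (b): the reportable unit count is 56, under the 62 limit. Exception (b) does not apply.
Exception (c) requires that the structure is set back at least 3 metres from every lot line; but the rear setback is under 3 m, so (c) is unavailable.
No exception is made out. Iris falls within the general rule.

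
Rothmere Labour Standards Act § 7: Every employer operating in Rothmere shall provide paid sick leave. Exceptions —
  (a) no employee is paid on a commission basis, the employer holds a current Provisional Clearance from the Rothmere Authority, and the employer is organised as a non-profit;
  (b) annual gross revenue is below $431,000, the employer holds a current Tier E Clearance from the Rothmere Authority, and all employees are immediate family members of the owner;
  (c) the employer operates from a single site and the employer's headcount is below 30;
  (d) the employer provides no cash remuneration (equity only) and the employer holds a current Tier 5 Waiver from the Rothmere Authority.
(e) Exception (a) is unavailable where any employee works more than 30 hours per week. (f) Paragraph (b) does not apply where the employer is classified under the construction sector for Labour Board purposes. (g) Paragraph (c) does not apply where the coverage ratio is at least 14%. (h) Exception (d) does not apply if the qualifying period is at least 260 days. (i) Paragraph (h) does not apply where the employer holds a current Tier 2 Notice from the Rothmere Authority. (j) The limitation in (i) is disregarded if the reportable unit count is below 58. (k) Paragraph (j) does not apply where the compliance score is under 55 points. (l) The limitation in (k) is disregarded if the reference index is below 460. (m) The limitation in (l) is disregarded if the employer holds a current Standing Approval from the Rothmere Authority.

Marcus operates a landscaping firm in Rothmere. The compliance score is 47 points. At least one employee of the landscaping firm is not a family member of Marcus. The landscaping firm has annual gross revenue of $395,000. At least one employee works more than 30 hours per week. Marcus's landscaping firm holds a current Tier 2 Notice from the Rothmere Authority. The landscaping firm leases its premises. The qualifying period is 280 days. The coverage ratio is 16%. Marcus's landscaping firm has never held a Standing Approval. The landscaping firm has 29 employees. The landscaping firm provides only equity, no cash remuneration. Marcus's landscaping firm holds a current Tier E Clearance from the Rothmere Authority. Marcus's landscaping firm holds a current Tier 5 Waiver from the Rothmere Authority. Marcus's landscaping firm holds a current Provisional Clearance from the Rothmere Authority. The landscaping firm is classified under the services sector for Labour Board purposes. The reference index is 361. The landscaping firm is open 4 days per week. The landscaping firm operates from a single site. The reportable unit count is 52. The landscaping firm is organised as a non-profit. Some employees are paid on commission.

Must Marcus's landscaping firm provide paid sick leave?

Yes — Marcus's landscaping firm must provide paid sick leave.

Exception (a) does not apply: some employees are paid on commission.
Exception (b) fails — at least one employee is not a family member.
All of (c)'s requirements are met (the employer operates from a single site; the employer's headcount is 29, below the 30 limit). However, paragraph (g) must be considered: (g) operates against (c): the coverage ratio is 16%, meeting the 14% threshold. So (c) is unavailable.
Exception (d) is satisfied on its face — remuneration is equity-only; a current Tier 5 Waiver is held. But: (h) applies — the qualifying period is 280 days, meeting the 260 days threshold. (i) would limit (h) — a current Tier 2 Notice is held — but (j) sets (i) aside: (j) is triggered — the reportable unit count is 52, below the 58 limit. (k) would limit (j) — the compliance score is 47 points, under the 55 points limit — but (l) sets (k) aside: (l) is triggered — the reference index is 361, below the 460 limit. (m), which would lift (l), is inapplicable — the Standing Approval is not current. Exception (d) does not apply.
No exception is made out. Marcus's landscaping firm falls within the general rule.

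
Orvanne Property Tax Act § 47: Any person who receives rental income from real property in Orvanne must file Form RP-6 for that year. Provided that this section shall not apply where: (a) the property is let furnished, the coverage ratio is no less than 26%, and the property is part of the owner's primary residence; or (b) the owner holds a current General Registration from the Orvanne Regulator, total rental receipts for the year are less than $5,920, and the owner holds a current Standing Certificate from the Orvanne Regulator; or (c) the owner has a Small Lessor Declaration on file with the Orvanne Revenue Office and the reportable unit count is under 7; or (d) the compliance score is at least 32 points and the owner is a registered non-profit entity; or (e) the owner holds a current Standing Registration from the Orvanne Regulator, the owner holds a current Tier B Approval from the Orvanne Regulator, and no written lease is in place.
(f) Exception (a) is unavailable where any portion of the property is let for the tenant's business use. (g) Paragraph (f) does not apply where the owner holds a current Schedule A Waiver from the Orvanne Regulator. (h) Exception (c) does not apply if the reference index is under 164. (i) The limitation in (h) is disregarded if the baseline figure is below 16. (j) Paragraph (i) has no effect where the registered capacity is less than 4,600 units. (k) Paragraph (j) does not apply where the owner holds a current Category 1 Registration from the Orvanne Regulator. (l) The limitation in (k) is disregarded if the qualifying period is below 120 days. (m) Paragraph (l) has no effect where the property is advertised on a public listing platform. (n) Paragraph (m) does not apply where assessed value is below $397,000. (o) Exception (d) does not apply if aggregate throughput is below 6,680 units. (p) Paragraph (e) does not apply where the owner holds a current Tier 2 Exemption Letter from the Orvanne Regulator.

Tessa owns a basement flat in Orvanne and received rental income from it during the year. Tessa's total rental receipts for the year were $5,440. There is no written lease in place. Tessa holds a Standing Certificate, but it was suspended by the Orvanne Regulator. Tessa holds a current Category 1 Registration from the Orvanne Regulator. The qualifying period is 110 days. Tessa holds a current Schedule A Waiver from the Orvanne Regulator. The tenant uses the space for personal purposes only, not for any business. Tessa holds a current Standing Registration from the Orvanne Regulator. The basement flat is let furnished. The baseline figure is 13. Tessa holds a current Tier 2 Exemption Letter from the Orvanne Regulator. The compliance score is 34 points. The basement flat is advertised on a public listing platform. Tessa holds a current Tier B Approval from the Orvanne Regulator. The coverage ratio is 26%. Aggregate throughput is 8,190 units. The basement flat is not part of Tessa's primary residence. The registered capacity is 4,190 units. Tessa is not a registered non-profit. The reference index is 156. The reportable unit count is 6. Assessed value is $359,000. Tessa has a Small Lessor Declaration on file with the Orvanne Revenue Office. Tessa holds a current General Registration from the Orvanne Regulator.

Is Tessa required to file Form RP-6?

Exception (a) does not apply: the basement flat is not part of the primary residence.
Exception (b) requires that the owner holds a current Standing Certificate from the Orvanne Regulator; but the Standing Certificate is not current, so (b) is unavailable.
Exception (c): a Small Lessor Declaration is on file; the reportable unit count is 6, under the 7 limit — every condition holds. But: (h) operates against (c): the reference index is 156, under the 164 limit. (i) would limit (h) — the baseline figure is 13, below the 16 limit — but (j) sets (i) aside: (j) operates against (i): the registered capacity is 4,190 units, less than the 4,600 units limit. (k) operates (a current Category 1 Registration is held), but is displaced by (l): (l) operates against (k): the qualifying period is 110 days, below the 120 days limit. (m) is engaged (the property is publicly advertised), but yields to (n): (n) is triggered — assessed value is $359,000, below the $397,000 limit. So (c) is unavailable.
Exception (d) fails — Tessa is not a registered non-profit.
All of (e)'s requirements are met (a current Standing Registration is held; a current Tier B Approval is held; there is no written lease). However, paragraph (p) must be considered: (p) is engaged — a current Tier 2 Exemption Letter is held. Exception (e) does not apply.
Every exception is unavailable, so the rule governs.

Yes — Tessa must file Form RP-6.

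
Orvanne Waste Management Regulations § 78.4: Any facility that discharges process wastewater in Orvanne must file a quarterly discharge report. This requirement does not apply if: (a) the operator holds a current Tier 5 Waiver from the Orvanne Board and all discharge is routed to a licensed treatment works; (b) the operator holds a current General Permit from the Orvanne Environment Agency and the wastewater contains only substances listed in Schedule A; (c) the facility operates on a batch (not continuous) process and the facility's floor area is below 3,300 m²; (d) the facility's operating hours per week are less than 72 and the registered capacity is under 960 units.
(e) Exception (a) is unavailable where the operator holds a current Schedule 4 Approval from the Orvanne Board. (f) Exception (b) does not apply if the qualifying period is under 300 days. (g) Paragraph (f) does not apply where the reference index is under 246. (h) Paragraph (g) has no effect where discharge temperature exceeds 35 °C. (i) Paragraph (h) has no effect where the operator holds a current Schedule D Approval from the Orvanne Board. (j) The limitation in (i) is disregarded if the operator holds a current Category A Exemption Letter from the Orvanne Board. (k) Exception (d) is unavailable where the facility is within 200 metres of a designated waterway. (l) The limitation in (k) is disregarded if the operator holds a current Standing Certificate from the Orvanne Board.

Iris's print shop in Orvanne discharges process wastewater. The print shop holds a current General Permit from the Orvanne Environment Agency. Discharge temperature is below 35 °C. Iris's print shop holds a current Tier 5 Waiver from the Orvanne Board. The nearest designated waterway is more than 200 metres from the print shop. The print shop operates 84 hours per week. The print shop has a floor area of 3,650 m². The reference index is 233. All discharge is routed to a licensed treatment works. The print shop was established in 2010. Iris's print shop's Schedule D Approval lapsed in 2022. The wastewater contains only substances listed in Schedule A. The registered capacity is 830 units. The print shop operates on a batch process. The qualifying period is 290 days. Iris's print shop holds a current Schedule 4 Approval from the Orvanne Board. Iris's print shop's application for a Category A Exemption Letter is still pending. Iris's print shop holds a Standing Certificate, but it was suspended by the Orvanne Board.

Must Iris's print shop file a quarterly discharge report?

No — exception (b) applies; Iris's print shop is not required to file a quarterly discharge report.

Exception (a) is satisfied on its face — a current Tier 5 Waiver is held; discharge is routed to a licensed treatment works. But: (e) applies — a current Schedule 4 Approval is held. Exception (a) does not apply.
Exception (b) is satisfied on its face — a current General Permit is held; the wastewater is Schedule-A-only. As to paragraphs (f)–(j): (f) would limit (b) — the qualifying period is 290 days, under the 300 days limit — but (g) sets (f) aside: (g) is engaged — the reference index is 233, under the 246 limit. (h), which would lift (g), is not engaged — discharge temperature is below 35 °C. Exception (b) stands.
Exception (c) requires that the facility's floor area is below 3,300 m²; but the facility's floor area is 3,650 m², not below 3,300 m², so (c) is unavailable.
Exception (d) fails — the facility's operating hours per week are 84, not less than 72.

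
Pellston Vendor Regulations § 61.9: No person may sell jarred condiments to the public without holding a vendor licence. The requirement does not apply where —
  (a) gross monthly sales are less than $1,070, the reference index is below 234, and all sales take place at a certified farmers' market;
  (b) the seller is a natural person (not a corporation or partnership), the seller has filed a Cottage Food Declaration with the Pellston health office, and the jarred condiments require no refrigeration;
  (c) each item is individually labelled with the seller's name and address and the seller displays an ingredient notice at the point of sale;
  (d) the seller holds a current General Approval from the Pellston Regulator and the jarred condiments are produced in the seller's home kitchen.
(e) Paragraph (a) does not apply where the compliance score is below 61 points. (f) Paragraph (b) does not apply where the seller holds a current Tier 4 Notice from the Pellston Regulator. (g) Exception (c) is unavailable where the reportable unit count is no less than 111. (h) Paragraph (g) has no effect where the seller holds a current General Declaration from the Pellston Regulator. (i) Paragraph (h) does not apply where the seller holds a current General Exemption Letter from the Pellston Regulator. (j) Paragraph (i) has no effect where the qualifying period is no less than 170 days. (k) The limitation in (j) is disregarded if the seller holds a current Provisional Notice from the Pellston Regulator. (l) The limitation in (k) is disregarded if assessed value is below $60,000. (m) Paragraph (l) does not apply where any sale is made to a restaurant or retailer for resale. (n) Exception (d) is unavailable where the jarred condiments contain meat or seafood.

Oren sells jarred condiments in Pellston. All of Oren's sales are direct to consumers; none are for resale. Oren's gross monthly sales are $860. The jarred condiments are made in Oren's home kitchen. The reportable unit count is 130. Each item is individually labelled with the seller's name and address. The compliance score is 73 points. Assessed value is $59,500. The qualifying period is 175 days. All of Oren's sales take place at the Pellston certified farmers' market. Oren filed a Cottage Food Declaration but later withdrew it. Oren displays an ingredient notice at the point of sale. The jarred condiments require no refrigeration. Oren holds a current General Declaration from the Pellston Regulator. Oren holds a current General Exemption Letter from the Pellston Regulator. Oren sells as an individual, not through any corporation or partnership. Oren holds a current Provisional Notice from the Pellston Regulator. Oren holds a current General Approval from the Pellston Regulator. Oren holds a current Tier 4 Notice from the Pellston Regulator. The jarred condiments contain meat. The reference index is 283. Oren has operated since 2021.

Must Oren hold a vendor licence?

No — exception (c) applies; Oren is not required to hold a vendor licence.

Exception (a) fails — the reference index is 283, not below 234.
Exception (b) fails — the Cottage Food Declaration was withdrawn.
Exception (c) is satisfied on its face — items are individually labelled; an ingredient notice is displayed. Considering the limiting provisions: (g) would limit (c) — the reportable unit count is 130, meeting the 111 threshold — but (h) sets (g) aside: (h) is triggered — a current General Declaration is held. (i) operates (a current General Exemption Letter is held), but is itself disapplied by (j): (j) is engaged — the qualifying period is 175 days, meeting the 170 days threshold. (k) would limit (j) — a current Provisional Notice is held — but (l) sets (k) aside: (l) operates against (k): assessed value is $59,500, below the $60,000 limit. (m), which would lift (l), is not engaged — no sales are for resale. (c) remains available.
Exception (d) is satisfied on its face — a current General Approval is held; the jarred condiments are home-kitchen produced. However, paragraph (n) must be considered: (n) is triggered — the jarred condiments contain meat. Exception (d) does not apply.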